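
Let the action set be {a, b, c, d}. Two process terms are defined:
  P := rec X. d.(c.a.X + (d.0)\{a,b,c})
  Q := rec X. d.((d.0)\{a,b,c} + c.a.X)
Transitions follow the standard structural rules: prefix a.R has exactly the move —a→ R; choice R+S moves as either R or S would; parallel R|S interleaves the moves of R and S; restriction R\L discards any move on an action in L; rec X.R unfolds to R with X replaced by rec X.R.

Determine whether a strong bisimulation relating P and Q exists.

P ~ Q

LTS(P): 4 reachable states
  m0 = rec X. d.(c.a.X + (d.0)\{a,b,c}) | --d--▸ m1
  m1 = c.a.(rec X. d.(c.a.X + (d.0)\{a,b,c})) + (d.0)\{a,b,c} | --c--▸ m2, --d--▸ m3
  m2 = a.(rec X. d.(c.a.X + (d.0)\{a,b,c})) | --a--▸ m0
  m3 = 0\{a,b,c} | deadlocked
LTS(Q): 4 reachable states
  n0 = rec X. d.((d.0)\{a,b,c} + c.a.X) | --d--▸ n1
  n1 = (d.0)\{a,b,c} + c.a.(rec X. d.((d.0)\{a,b,c} + c.a.X)) | --c--▸ n2, --d--▸ n3
  n2 = a.(rec X. d.((d.0)\{a,b,c} + c.a.X)) | --a--▸ n0
  n3 = 0\{a,b,c} | deadlocked
Bisimilarity quotient blocks:
  B0 = {m0, n0}
  B1 = {m1, n1}
  B2 = {m3, n3}
  B3 = {m2, n2}
m0 ∈ B0, n0 ∈ B0 → same block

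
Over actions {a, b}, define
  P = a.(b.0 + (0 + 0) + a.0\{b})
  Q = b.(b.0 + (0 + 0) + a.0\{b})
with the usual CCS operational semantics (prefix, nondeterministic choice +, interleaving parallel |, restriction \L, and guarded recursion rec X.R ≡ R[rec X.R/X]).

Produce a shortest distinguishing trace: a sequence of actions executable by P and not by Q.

a

P's transition system — 4 states:
  u0 = a.(b.0 + (0 + 0) + a.0\{b}) ⊢ =a=> u1
  u1 = b.0 + (0 + 0) + a.0\{b} ⊢ =a=> u2, =b=> u3
  u2 = 0\{b} ⊢ ∅
  u3 = 0 ⊢ ∅
Q's transition system — 4 states:
  v0 = b.(b.0 + (0 + 0) + a.0\{b}) ⊢ =b=> v1
  v1 = b.0 + (0 + 0) + a.0\{b} ⊢ =a=> v2, =b=> v3
  v2 = 0\{b} ⊢ ∅
  v3 = 0 ⊢ ∅
Executing a from P (initial set {u0}):
  [1] a ⇒ {u1}
  — P admits the full trace.
Executing a from Q (initial set {v0}):
  [1] a ⇒ ∅ (Q stuck)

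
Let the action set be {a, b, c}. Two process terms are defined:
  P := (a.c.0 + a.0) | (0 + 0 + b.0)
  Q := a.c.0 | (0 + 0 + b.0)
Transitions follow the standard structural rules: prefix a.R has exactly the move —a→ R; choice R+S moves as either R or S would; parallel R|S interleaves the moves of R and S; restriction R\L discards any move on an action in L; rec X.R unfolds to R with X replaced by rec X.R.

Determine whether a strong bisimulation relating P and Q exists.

P ≁ Q

Reachable graph of P (6 states):
  s0 = (a.c.0 + a.0) | (0 + 0 + b.0) | --a--▸ s1, --a--▸ s2, --b--▸ s3
  s1 = 0 | (0 + 0 + b.0) | --b--▸ s4
  s2 = c.0 | (0 + 0 + b.0) | --b--▸ s5, --c--▸ s1
  s3 = (a.c.0 + a.0) | 0 | --a--▸ s4, --a--▸ s5
  s4 = 0 | 0 | ∅
  s5 = c.0 | 0 | --c--▸ s4
Reachable graph of Q (6 states):
  t0 = a.c.0 | (0 + 0 + b.0) | --a--▸ t1, --b--▸ t2
  t1 = c.0 | (0 + 0 + b.0) | --b--▸ t3, --c--▸ t4
  t2 = a.c.0 | 0 | --a--▸ t3
  t3 = c.0 | 0 | --c--▸ t5
  t4 = 0 | (0 + 0 + b.0) | --b--▸ t5
  t5 = 0 | 0 | ∅
Partition-refinement fixed point:
  B0 = {s0}
  B1 = {s2, t1}
  B2 = {s1, t4}
  B3 = {s4, t5}
  B4 = {s5, t3}
  B5 = {s3}
  B6 = {t0}
  B7 = {t2}
s0 ∈ B0, t0 ∈ B6 → different blocks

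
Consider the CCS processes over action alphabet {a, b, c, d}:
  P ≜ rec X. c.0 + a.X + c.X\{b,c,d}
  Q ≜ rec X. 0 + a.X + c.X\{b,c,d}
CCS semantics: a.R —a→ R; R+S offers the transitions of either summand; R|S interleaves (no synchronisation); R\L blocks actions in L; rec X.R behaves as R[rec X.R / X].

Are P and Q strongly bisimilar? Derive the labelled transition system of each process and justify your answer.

P ≁ Q

Reachable graph of P (3 states):
  s0 = rec X. c.0 + a.X + c.X\{b,c,d} has moves -a-> s0, -c-> s1, -c-> s2
  s1 = (rec X. c.0 + a.X + c.X\{b,c,d})\{b,c,d} has moves -a-> s1
  s2 = 0 has moves ·
Reachable graph of Q (2 states):
  t0 = rec X. 0 + a.X + c.X\{b,c,d} has moves -a-> t0, -c-> t1
  t1 = (rec X. 0 + a.X + c.X\{b,c,d})\{b,c,d} has moves -a-> t1
Partition-refinement fixed point:
  B0 = {s0}
  B1 = {s1, t1}
  B2 = {s2}
  B3 = {t0}
s0 ∈ B0, t0 ∈ B3 → different blocks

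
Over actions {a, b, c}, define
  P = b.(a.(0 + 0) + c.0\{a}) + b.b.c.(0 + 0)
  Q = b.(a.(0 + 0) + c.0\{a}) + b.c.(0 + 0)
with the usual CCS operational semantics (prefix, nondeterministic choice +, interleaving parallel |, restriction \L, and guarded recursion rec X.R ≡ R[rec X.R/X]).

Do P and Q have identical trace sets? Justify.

LTS(P): 6 reachable states
  s0 = b.(a.(0 + 0) + c.0\{a}) + b.b.c.(0 + 0) | —b→ s1, —b→ s2
  s1 = a.(0 + 0) + c.0\{a} | —a→ s3, —c→ s4
  s2 = b.c.(0 + 0) | —b→ s5
  s3 = 0 + 0 | stopped
  s4 = 0\{a} | stopped
  s5 = c.(0 + 0) | —c→ s3
LTS(Q): 5 reachable states
  t0 = b.(a.(0 + 0) + c.0\{a}) + b.c.(0 + 0) | —b→ t1, —b→ t2
  t1 = a.(0 + 0) + c.0\{a} | —a→ t3, —c→ t4
  t2 = c.(0 + 0) | —c→ t3
  t3 = 0 + 0 | stopped
  t4 = 0\{a} | stopped
Executing bb from P (initial set {s0}):
  step 1 (b): {s1, s2}
  step 2 (b): {s5}
  — P admits the full trace.
Executing bb from Q (initial set {t0}):
  step 1 (b): {t1, t2}
  step 2 (b): ∅ (Q stuck)

traces(P) ≠ traces(Q) — witness ⟨bb⟩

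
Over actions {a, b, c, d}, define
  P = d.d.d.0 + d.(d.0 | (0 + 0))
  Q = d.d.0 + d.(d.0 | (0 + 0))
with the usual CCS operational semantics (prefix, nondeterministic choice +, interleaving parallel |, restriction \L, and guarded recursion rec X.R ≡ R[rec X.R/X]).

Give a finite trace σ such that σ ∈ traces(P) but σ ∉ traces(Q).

LTS(P): 6 reachable states
  u0 = d.d.d.0 + d.(d.0 | (0 + 0)) has moves —d→ u1, —d→ u2
  u1 = d.0 | (0 + 0) has moves —d→ u3
  u2 = d.d.0 has moves —d→ u4
  u3 = 0 | (0 + 0) has moves (no moves)
  u4 = d.0 has moves —d→ u5
  u5 = 0 has moves (no moves)
LTS(Q): 5 reachable states
  v0 = d.d.0 + d.(d.0 | (0 + 0)) has moves —d→ v1, —d→ v2
  v1 = d.0 has moves —d→ v3
  v2 = d.0 | (0 + 0) has moves —d→ v4
  v3 = 0 has moves (no moves)
  v4 = 0 | (0 + 0) has moves (no moves)
Run σ = ⟨ddd⟩ on P: start {u0}
  step 1 (d): {u1, u2}
  step 2 (d): {u3, u4}
  step 3 (d): {u5}
  ✓ P
Run σ = ⟨ddd⟩ on Q: start {v0}
  step 1 (d): {v1, v2}
  step 2 (d): {v3, v4}
  step 3 (d): no successor for Q

ddd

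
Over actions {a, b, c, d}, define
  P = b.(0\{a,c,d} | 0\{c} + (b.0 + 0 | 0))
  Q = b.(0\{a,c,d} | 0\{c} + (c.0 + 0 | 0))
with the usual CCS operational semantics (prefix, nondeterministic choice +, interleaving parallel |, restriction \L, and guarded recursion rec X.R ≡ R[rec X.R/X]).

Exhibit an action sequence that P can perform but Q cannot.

P's transition system — 3 states:
  s0 = b.(0\{a,c,d} | 0\{c} + (b.0 + 0 | 0)) ⊢ —b→ s1
  s1 = 0\{a,c,d} | 0\{c} + (b.0 + 0 | 0) ⊢ —b→ s2
  s2 = 0 ⊢ ∅
Q's transition system — 3 states:
  t0 = b.(0\{a,c,d} | 0\{c} + (c.0 + 0 | 0)) ⊢ —b→ t1
  t1 = 0\{a,c,d} | 0\{c} + (c.0 + 0 | 0) ⊢ —c→ t2
  t2 = 0 ⊢ ∅
Executing bb from P (initial set {s0}):
  after b @ step 1: {s1}
  after b @ step 2: {s2}
  ✓ P
Executing bb from Q (initial set {t0}):
  after b @ step 1: {t1}
  after b @ step 2: ∅ (Q stuck)

bb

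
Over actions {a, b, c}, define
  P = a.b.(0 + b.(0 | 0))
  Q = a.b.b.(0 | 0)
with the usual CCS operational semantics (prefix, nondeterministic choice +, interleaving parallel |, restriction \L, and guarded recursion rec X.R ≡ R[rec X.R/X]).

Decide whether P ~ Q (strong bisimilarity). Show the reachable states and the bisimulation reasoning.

LTS(P): 4 reachable states
  m0 = a.b.(0 + b.(0 | 0)) :: -a-> m1
  m1 = b.(0 + b.(0 | 0)) :: -b-> m2
  m2 = 0 + b.(0 | 0) :: -b-> m3
  m3 = 0 | 0 :: deadlocked
LTS(Q): 4 reachable states
  n0 = a.b.b.(0 | 0) :: -a-> n1
  n1 = b.b.(0 | 0) :: -b-> n2
  n2 = b.(0 | 0) :: -b-> n3
  n3 = 0 | 0 :: deadlocked
Bisimilarity quotient blocks:
  B0 = {m0, n0}
  B1 = {m1, n1}
  B2 = {m2, n2}
  B3 = {m3, n3}
m0 ∈ B0, n0 ∈ B0 → same block

P ~ Q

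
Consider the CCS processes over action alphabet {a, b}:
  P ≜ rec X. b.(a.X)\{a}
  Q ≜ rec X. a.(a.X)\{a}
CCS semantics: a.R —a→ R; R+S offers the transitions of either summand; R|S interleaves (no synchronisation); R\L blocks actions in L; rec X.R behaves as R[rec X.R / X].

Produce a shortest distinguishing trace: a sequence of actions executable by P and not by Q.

LTS(P): 2 reachable states
  m0 = rec X. b.(a.X)\{a} → --b--▸ m1
  m1 = (a.(rec X. b.(a.X)\{a}))\{a} → ∅
LTS(Q): 2 reachable states
  n0 = rec X. a.(a.X)\{a} → --a--▸ n1
  n1 = (a.(rec X. a.(a.X)\{a}))\{a} → ∅
Run σ = ⟨b⟩ on P: start {m0}
  after b @ step 1: {m1}
  ✓ P
Run σ = ⟨b⟩ on Q: start {n0}
  after b @ step 1: ∅  — Q cannot continue

b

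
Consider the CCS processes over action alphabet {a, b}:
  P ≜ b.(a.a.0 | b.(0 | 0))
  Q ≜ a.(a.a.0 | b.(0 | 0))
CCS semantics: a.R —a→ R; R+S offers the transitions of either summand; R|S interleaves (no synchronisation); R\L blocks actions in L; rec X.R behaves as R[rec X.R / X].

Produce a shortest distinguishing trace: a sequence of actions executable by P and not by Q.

Reachable graph of P (7 states):
  p0 = b.(a.a.0 | b.(0 | 0)) ⊢ =b=> p1
  p1 = a.a.0 | b.(0 | 0) ⊢ =a=> p2, =b=> p3
  p2 = a.0 | b.(0 | 0) ⊢ =a=> p4, =b=> p5
  p3 = a.a.0 | (0 | 0) ⊢ =a=> p5
  p4 = 0 | b.(0 | 0) ⊢ =b=> p6
  p5 = a.0 | (0 | 0) ⊢ =a=> p6
  p6 = 0 | (0 | 0) ⊢ ·
Reachable graph of Q (7 states):
  q0 = a.(a.a.0 | b.(0 | 0)) ⊢ =a=> q1
  q1 = a.a.0 | b.(0 | 0) ⊢ =a=> q2, =b=> q3
  q2 = a.0 | b.(0 | 0) ⊢ =a=> q4, =b=> q5
  q3 = a.a.0 | (0 | 0) ⊢ =a=> q5
  q4 = 0 | b.(0 | 0) ⊢ =b=> q6
  q5 = a.0 | (0 | 0) ⊢ =a=> q6
  q6 = 0 | (0 | 0) ⊢ ·
Trace ⟨b⟩ through P, begin at {p0}:
  step 1 (b): {p1}
  P completes σ.
Trace ⟨b⟩ through Q, begin at {q0}:
  step 1 (b): ∅ (Q stuck)

b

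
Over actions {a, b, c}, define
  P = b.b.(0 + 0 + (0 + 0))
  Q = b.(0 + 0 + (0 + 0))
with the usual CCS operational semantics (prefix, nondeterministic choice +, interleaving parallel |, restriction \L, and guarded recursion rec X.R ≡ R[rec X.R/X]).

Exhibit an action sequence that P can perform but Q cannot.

bb

LTS(P): 3 reachable states
  u0 = b.b.(0 + 0 + (0 + 0)) | =b=> u1
  u1 = b.(0 + 0 + (0 + 0)) | =b=> u2
  u2 = 0 + 0 + (0 + 0) | stopped
LTS(Q): 2 reachable states
  v0 = b.(0 + 0 + (0 + 0)) | =b=> v1
  v1 = 0 + 0 + (0 + 0) | stopped
Run σ = ⟨bb⟩ on P: start {u0}
  [1] b ⇒ {u1}
  [2] b ⇒ {u2}
  ✓ P
Run σ = ⟨bb⟩ on Q: start {v0}
  [1] b ⇒ {v1}
  [2] b ⇒ ∅  — Q cannot continue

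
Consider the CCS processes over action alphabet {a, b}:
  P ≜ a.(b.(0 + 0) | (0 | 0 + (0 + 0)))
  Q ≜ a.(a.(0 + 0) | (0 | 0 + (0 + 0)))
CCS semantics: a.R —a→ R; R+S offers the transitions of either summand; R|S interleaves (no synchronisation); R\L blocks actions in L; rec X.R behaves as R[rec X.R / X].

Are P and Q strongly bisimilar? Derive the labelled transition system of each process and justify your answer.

P's transition system — 3 states:
  u0 = a.(b.(0 + 0) | (0 | 0 + (0 + 0))) :: ··a··> u1
  u1 = b.(0 + 0) | (0 | 0 + (0 + 0)) :: ··b··> u2
  u2 = (0 + 0) | (0 | 0 + (0 + 0)) :: (no moves)
Q's transition system — 3 states:
  v0 = a.(a.(0 + 0) | (0 | 0 + (0 + 0))) :: ··a··> v1
  v1 = a.(0 + 0) | (0 | 0 + (0 + 0)) :: ··a··> v2
  v2 = (0 + 0) | (0 | 0 + (0 + 0)) :: (no moves)
Coarsest stable partition (strong bisimilarity classes):
  B0 = {u0}
  B1 = {u1}
  B2 = {u2, v2}
  B3 = {v0}
  B4 = {v1}
u0 ∈ B0, v0 ∈ B3 → different blocks

P ≁ Q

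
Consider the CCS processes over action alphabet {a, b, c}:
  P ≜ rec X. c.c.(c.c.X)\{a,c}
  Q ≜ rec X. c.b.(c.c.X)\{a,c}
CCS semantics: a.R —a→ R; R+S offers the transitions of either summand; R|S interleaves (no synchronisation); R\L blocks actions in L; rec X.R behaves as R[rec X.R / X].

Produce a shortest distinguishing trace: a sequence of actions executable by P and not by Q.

cc

Reachable graph of P (3 states):
  s0 = rec X. c.c.(c.c.X)\{a,c} :: =c=> s1
  s1 = c.(c.c.(rec X. c.c.(c.c.X)\{a,c}))\{a,c} :: =c=> s2
  s2 = (c.c.(rec X. c.c.(c.c.X)\{a,c}))\{a,c} :: ·
Reachable graph of Q (3 states):
  t0 = rec X. c.b.(c.c.X)\{a,c} :: =c=> t1
  t1 = b.(c.c.(rec X. c.b.(c.c.X)\{a,c}))\{a,c} :: =b=> t2
  t2 = (c.c.(rec X. c.b.(c.c.X)\{a,c}))\{a,c} :: ·
Trace ⟨cc⟩ through P, begin at {s0}:
  after c @ step 1: {s1}
  after c @ step 2: {s2}
  P completes σ.
Trace ⟨cc⟩ through Q, begin at {t0}:
  after c @ step 1: {t1}
  after c @ step 2: no successor for Q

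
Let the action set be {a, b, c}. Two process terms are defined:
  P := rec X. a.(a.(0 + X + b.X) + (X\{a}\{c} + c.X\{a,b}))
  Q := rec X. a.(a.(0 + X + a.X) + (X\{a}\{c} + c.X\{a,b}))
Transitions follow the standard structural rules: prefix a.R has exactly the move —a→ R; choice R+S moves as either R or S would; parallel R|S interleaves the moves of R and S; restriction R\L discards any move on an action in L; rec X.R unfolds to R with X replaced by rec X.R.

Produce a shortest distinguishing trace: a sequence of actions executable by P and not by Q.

Reachable graph of P (4 states):
  m0 = rec X. a.(a.(0 + X + b.X) + (X\{a}\{c} + c.X\{a,b})) :: ··a··> m1
  m1 = a.(0 + (rec X. a.(a.(0 + X + b.X) + (X\{a}\{c} + c.X\{a,b}))) + b.(rec X. a.(a.(0 + X + b.X) + (X\{a}\{c} + c.X\{a,b})))) + ((rec X. a.(a.(0 + X + b.X) + (X\{a}\{c} + c.X\{a,b})))\{a}\{c} + c.(rec X. a.(a.(0 + X + b.X) + (X\{a}\{c} + c.X\{a,b})))\{a,b}) :: ··a··> m2, ··c··> m3
  m2 = 0 + (rec X. a.(a.(0 + X + b.X) + (X\{a}\{c} + c.X\{a,b}))) + b.(rec X. a.(a.(0 + X + b.X) + (X\{a}\{c} + c.X\{a,b}))) :: ··a··> m1, ··b··> m0
  m3 = (rec X. a.(a.(0 + X + b.X) + (X\{a}\{c} + c.X\{a,b})))\{a,b} :: ·
Reachable graph of Q (4 states):
  n0 = rec X. a.(a.(0 + X + a.X) + (X\{a}\{c} + c.X\{a,b})) :: ··a··> n1
  n1 = a.(0 + (rec X. a.(a.(0 + X + a.X) + (X\{a}\{c} + c.X\{a,b}))) + a.(rec X. a.(a.(0 + X + a.X) + (X\{a}\{c} + c.X\{a,b})))) + ((rec X. a.(a.(0 + X + a.X) + (X\{a}\{c} + c.X\{a,b})))\{a}\{c} + c.(rec X. a.(a.(0 + X + a.X) + (X\{a}\{c} + c.X\{a,b})))\{a,b}) :: ··a··> n2, ··c··> n3
  n2 = 0 + (rec X. a.(a.(0 + X + a.X) + (X\{a}\{c} + c.X\{a,b}))) + a.(rec X. a.(a.(0 + X + a.X) + (X\{a}\{c} + c.X\{a,b}))) :: ··a··> n0, ··a··> n1
  n3 = (rec X. a.(a.(0 + X + a.X) + (X\{a}\{c} + c.X\{a,b})))\{a,b} :: ·
Executing aab from P (initial set {m0}):
  step 1 (a): {m1}
  step 2 (a): {m2}
  step 3 (b): {m0}
  — P admits the full trace.
Executing aab from Q (initial set {n0}):
  step 1 (a): {n1}
  step 2 (a): {n2}
  step 3 (b): ∅  — Q cannot continue

aab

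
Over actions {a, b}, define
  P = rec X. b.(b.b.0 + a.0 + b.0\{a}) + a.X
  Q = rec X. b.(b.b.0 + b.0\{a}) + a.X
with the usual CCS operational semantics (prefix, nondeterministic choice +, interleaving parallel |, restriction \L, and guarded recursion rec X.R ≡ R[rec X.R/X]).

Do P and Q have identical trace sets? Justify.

traces(P) ≠ traces(Q) — witness ⟨ba⟩

P's transition system — 5 states:
  u0 = rec X. b.(b.b.0 + a.0 + b.0\{a}) + a.X ⊢ ··a··> u0, ··b··> u1
  u1 = b.b.0 + a.0 + b.0\{a} ⊢ ··a··> u2, ··b··> u3, ··b··> u4
  u2 = 0 ⊢ ∅
  u3 = 0\{a} ⊢ ∅
  u4 = b.0 ⊢ ··b··> u2
Q's transition system — 5 states:
  v0 = rec X. b.(b.b.0 + b.0\{a}) + a.X ⊢ ··a··> v0, ··b··> v1
  v1 = b.b.0 + b.0\{a} ⊢ ··b··> v2, ··b··> v3
  v2 = 0\{a} ⊢ ∅
  v3 = b.0 ⊢ ··b··> v4
  v4 = 0 ⊢ ∅
Run σ = ⟨ba⟩ on P: start {u0}
  after b @ step 1: {u1}
  after a @ step 2: {u2}
  — P admits the full trace.
Run σ = ⟨ba⟩ on Q: start {v0}
  after b @ step 1: {v1}
  after a @ step 2: ∅  — Q cannot continue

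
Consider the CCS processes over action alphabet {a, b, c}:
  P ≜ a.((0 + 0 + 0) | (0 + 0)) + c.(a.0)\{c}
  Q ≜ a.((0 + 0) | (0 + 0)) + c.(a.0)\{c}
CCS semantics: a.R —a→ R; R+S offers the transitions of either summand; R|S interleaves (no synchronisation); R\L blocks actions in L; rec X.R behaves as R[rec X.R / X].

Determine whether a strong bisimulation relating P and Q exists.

P's transition system — 4 states:
  p0 = a.((0 + 0 + 0) | (0 + 0)) + c.(a.0)\{c} ⊢ ··a··> p1, ··c··> p2
  p1 = (0 + 0 + 0) | (0 + 0) ⊢ stopped
  p2 = (a.0)\{c} ⊢ ··a··> p3
  p3 = 0\{c} ⊢ stopped
Q's transition system — 4 states:
  q0 = a.((0 + 0) | (0 + 0)) + c.(a.0)\{c} ⊢ ··a··> q1, ··c··> q2
  q1 = (0 + 0) | (0 + 0) ⊢ stopped
  q2 = (a.0)\{c} ⊢ ··a··> q3
  q3 = 0\{c} ⊢ stopped
Bisimilarity quotient blocks:
  B0 = {p0, q0}
  B1 = {p2, q2}
  B2 = {p1, p3, q1, q3}
p0 ∈ B0, q0 ∈ B0 → same block

YES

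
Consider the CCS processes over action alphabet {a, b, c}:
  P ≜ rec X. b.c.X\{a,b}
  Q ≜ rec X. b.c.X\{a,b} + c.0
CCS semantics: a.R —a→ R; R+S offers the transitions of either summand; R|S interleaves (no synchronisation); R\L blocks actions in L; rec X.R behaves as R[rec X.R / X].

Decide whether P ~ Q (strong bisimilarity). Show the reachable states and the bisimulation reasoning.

Reachable graph of P (3 states):
  s0 = rec X. b.c.X\{a,b} :: -b-> s1
  s1 = c.(rec X. b.c.X\{a,b})\{a,b} :: -c-> s2
  s2 = (rec X. b.c.X\{a,b})\{a,b} :: stopped
Reachable graph of Q (5 states):
  t0 = rec X. b.c.X\{a,b} + c.0 :: -b-> t1, -c-> t2
  t1 = c.(rec X. b.c.X\{a,b} + c.0)\{a,b} :: -c-> t3
  t2 = 0 :: stopped
  t3 = (rec X. b.c.X\{a,b} + c.0)\{a,b} :: -c-> t4
  t4 = 0\{a,b} :: stopped
Coarsest stable partition (strong bisimilarity classes):
  B0 = {s0}
  B1 = {s1, t3}
  B2 = {s2, t2, t4}
  B3 = {t0}
  B4 = {t1}
s0 ∈ B0, t0 ∈ B3 → different blocks

NO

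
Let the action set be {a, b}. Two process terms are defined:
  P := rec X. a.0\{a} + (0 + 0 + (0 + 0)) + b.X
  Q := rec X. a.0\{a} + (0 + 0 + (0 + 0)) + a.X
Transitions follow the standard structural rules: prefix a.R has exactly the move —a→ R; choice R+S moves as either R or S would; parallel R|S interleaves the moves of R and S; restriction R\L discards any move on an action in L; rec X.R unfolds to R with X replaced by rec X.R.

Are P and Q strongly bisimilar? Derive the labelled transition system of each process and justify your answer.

P's transition system — 2 states:
  p0 = rec X. a.0\{a} + (0 + 0 + (0 + 0)) + b.X has moves =a=> p1, =b=> p0
  p1 = 0\{a} has moves deadlocked
Q's transition system — 2 states:
  q0 = rec X. a.0\{a} + (0 + 0 + (0 + 0)) + a.X has moves =a=> q0, =a=> q1
  q1 = 0\{a} has moves deadlocked
Coarsest stable partition (strong bisimilarity classes):
  B0 = {p0}
  B1 = {p1, q1}
  B2 = {q0}
p0 ∈ B0, q0 ∈ B2 → different blocks

not bisimilar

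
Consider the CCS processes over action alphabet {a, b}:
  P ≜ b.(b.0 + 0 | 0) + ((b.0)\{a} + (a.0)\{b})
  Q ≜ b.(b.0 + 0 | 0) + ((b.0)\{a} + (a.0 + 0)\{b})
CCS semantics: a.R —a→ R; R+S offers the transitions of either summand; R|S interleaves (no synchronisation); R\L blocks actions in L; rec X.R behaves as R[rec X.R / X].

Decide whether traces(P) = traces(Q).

LTS(P): 5 reachable states
  u0 = b.(b.0 + 0 | 0) + ((b.0)\{a} + (a.0)\{b}) :: ··a··> u1, ··b··> u2, ··b··> u3
  u1 = 0\{b} :: ∅
  u2 = 0\{a} :: ∅
  u3 = b.0 + 0 | 0 :: ··b··> u4
  u4 = 0 :: ∅
LTS(Q): 5 reachable states
  v0 = b.(b.0 + 0 | 0) + ((b.0)\{a} + (a.0 + 0)\{b}) :: ··a··> v1, ··b··> v2, ··b··> v3
  v1 = 0\{b} :: ∅
  v2 = 0\{a} :: ∅
  v3 = b.0 + 0 | 0 :: ··b··> v4
  v4 = 0 :: ∅
Partition-refinement fixed point:
  B0 = {u0, v0}
  B1 = {u1, u2, u4, v1, v2, v4}
  B2 = {u3, v3}
u0 ∈ B0, v0 ∈ B0 → same block
Bisimilar ⇒ trace-equivalent.

traces(P) = traces(Q)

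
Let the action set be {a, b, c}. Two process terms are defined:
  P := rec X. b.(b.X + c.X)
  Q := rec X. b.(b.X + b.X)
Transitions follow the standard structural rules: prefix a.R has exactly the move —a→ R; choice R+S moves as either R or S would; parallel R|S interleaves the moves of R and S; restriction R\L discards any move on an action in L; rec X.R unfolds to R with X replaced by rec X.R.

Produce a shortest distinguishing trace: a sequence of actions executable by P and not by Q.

bc

LTS(P): 2 reachable states
  m0 = rec X. b.(b.X + c.X) has moves -b-> m1
  m1 = b.(rec X. b.(b.X + c.X)) + c.(rec X. b.(b.X + c.X)) has moves -b-> m0, -c-> m0
LTS(Q): 2 reachable states
  n0 = rec X. b.(b.X + b.X) has moves -b-> n1
  n1 = b.(rec X. b.(b.X + b.X)) + b.(rec X. b.(b.X + b.X)) has moves -b-> n0
Trace ⟨bc⟩ through P, begin at {m0}:
  step 1 (b): {m1}
  step 2 (c): {m0}
  — P admits the full trace.
Trace ⟨bc⟩ through Q, begin at {n0}:
  step 1 (b): {n1}
  step 2 (c): no successor for Q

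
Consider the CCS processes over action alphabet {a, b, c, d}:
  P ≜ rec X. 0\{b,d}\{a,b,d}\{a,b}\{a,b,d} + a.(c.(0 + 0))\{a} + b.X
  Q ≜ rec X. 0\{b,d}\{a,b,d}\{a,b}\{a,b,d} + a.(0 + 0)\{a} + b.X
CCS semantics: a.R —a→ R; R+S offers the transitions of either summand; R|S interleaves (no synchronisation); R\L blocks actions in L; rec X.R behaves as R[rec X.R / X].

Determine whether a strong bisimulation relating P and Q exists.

NO

Reachable graph of P (3 states):
  u0 = rec X. 0\{b,d}\{a,b,d}\{a,b}\{a,b,d} + a.(c.(0 + 0))\{a} + b.X has moves --a--▸ u1, --b--▸ u0
  u1 = (c.(0 + 0))\{a} has moves --c--▸ u2
  u2 = (0 + 0)\{a} has moves ·
Reachable graph of Q (2 states):
  v0 = rec X. 0\{b,d}\{a,b,d}\{a,b}\{a,b,d} + a.(0 + 0)\{a} + b.X has moves --a--▸ v1, --b--▸ v0
  v1 = (0 + 0)\{a} has moves ·
Coarsest stable partition (strong bisimilarity classes):
  B0 = {u0}
  B1 = {u1}
  B2 = {u2, v1}
  B3 = {v0}
u0 ∈ B0, v0 ∈ B3 → different blocks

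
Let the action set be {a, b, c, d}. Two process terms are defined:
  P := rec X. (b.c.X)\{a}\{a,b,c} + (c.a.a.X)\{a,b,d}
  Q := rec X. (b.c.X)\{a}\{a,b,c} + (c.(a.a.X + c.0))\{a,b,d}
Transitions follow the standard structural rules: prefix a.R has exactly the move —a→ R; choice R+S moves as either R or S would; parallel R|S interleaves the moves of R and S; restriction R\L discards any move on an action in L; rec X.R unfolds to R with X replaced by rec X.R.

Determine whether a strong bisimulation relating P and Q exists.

NO

P's transition system — 2 states:
  m0 = rec X. (b.c.X)\{a}\{a,b,c} + (c.a.a.X)\{a,b,d} | —c→ m1
  m1 = (a.a.(rec X. (b.c.X)\{a}\{a,b,c} + (c.a.a.X)\{a,b,d}))\{a,b,d} | ·
Q's transition system — 3 states:
  n0 = rec X. (b.c.X)\{a}\{a,b,c} + (c.(a.a.X + c.0))\{a,b,d} | —c→ n1
  n1 = (a.a.(rec X. (b.c.X)\{a}\{a,b,c} + (c.(a.a.X + c.0))\{a,b,d}) + c.0)\{a,b,d} | —c→ n2
  n2 = 0\{a,b,d} | ·
Bisimilarity quotient blocks:
  B0 = {m0, n1}
  B1 = {m1, n2}
  B2 = {n0}
m0 ∈ B0, n0 ∈ B2 → different blocks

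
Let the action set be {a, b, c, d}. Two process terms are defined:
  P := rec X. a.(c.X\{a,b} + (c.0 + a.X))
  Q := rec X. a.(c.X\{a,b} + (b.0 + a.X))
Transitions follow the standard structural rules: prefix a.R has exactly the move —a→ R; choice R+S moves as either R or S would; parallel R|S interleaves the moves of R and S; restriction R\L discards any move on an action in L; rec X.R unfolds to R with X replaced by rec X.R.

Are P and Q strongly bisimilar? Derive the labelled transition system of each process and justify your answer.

NO

Reachable graph of P (4 states):
  m0 = rec X. a.(c.X\{a,b} + (c.0 + a.X)) | --a--▸ m1
  m1 = c.(rec X. a.(c.X\{a,b} + (c.0 + a.X)))\{a,b} + (c.0 + a.(rec X. a.(c.X\{a,b} + (c.0 + a.X)))) | --a--▸ m0, --c--▸ m2, --c--▸ m3
  m2 = (rec X. a.(c.X\{a,b} + (c.0 + a.X)))\{a,b} | deadlocked
  m3 = 0 | deadlocked
Reachable graph of Q (4 states):
  n0 = rec X. a.(c.X\{a,b} + (b.0 + a.X)) | --a--▸ n1
  n1 = c.(rec X. a.(c.X\{a,b} + (b.0 + a.X)))\{a,b} + (b.0 + a.(rec X. a.(c.X\{a,b} + (b.0 + a.X)))) | --a--▸ n0, --b--▸ n2, --c--▸ n3
  n2 = 0 | deadlocked
  n3 = (rec X. a.(c.X\{a,b} + (b.0 + a.X)))\{a,b} | deadlocked
Partition-refinement fixed point:
  B0 = {m0}
  B1 = {m1}
  B2 = {m2, m3, n2, n3}
  B3 = {n0}
  B4 = {n1}
m0 ∈ B0, n0 ∈ B3 → different blocks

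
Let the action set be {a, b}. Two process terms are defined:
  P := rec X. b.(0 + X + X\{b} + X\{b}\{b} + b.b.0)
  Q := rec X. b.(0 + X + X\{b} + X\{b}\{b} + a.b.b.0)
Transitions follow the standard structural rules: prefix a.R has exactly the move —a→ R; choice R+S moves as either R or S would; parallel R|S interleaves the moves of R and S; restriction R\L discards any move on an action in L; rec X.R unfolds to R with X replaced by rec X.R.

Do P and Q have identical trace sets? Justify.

LTS(P): 4 reachable states
  m0 = rec X. b.(0 + X + X\{b} + X\{b}\{b} + b.b.0) | ··b··> m1
  m1 = 0 + (rec X. b.(0 + X + X\{b} + X\{b}\{b} + b.b.0)) + (rec X. b.(0 + X + X\{b} + X\{b}\{b} + b.b.0))\{b} + (rec X. b.(0 + X + X\{b} + X\{b}\{b} + b.b.0))\{b}\{b} + b.b.0 | ··b··> m1, ··b··> m2
  m2 = b.0 | ··b··> m3
  m3 = 0 | ·
LTS(Q): 5 reachable states
  n0 = rec X. b.(0 + X + X\{b} + X\{b}\{b} + a.b.b.0) | ··b··> n1
  n1 = 0 + (rec X. b.(0 + X + X\{b} + X\{b}\{b} + a.b.b.0)) + (rec X. b.(0 + X + X\{b} + X\{b}\{b} + a.b.b.0))\{b} + (rec X. b.(0 + X + X\{b} + X\{b}\{b} + a.b.b.0))\{b}\{b} + a.b.b.0 | ··a··> n2, ··b··> n1
  n2 = b.b.0 | ··b··> n3
  n3 = b.0 | ··b··> n4
  n4 = 0 | ·
Trace ⟨ba⟩ through Q, begin at {n0}:
  [1] b ⇒ {n1}
  [2] a ⇒ {n2}
  — Q admits the full trace.
Trace ⟨ba⟩ through P, begin at {m0}:
  [1] b ⇒ {m1}
  [2] a ⇒ no successor for P

trace-distinct — witness ⟨ba⟩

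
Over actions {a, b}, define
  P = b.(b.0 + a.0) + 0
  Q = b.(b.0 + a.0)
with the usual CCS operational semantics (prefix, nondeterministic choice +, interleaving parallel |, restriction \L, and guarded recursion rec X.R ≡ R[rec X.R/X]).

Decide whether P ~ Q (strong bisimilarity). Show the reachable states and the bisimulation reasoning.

Reachable graph of P (3 states):
  u0 = b.(b.0 + a.0) + 0 | =b=> u1
  u1 = b.0 + a.0 | =a=> u2, =b=> u2
  u2 = 0 | deadlocked
Reachable graph of Q (3 states):
  v0 = b.(b.0 + a.0) | =b=> v1
  v1 = b.0 + a.0 | =a=> v2, =b=> v2
  v2 = 0 | deadlocked
Partition-refinement fixed point:
  B0 = {u0, v0}
  B1 = {u1, v1}
  B2 = {u2, v2}
u0 ∈ B0, v0 ∈ B0 → same block

YES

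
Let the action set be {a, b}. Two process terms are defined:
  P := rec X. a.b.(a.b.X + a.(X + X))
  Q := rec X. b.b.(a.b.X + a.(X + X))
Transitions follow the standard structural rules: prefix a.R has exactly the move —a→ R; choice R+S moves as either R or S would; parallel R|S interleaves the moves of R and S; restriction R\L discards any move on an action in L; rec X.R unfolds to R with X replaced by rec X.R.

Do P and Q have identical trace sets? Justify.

NO — witness ⟨a⟩

Reachable graph of P (5 states):
  u0 = rec X. a.b.(a.b.X + a.(X + X)) | =a=> u1
  u1 = b.(a.b.(rec X. a.b.(a.b.X + a.(X + X))) + a.((rec X. a.b.(a.b.X + a.(X + X))) + (rec X. a.b.(a.b.X + a.(X + X))))) | =b=> u2
  u2 = a.b.(rec X. a.b.(a.b.X + a.(X + X))) + a.((rec X. a.b.(a.b.X + a.(X + X))) + (rec X. a.b.(a.b.X + a.(X + X)))) | =a=> u3, =a=> u4
  u3 = (rec X. a.b.(a.b.X + a.(X + X))) + (rec X. a.b.(a.b.X + a.(X + X))) | =a=> u1
  u4 = b.(rec X. a.b.(a.b.X + a.(X + X))) | =b=> u0
Reachable graph of Q (5 states):
  v0 = rec X. b.b.(a.b.X + a.(X + X)) | =b=> v1
  v1 = b.(a.b.(rec X. b.b.(a.b.X + a.(X + X))) + a.((rec X. b.b.(a.b.X + a.(X + X))) + (rec X. b.b.(a.b.X + a.(X + X))))) | =b=> v2
  v2 = a.b.(rec X. b.b.(a.b.X + a.(X + X))) + a.((rec X. b.b.(a.b.X + a.(X + X))) + (rec X. b.b.(a.b.X + a.(X + X)))) | =a=> v3, =a=> v4
  v3 = (rec X. b.b.(a.b.X + a.(X + X))) + (rec X. b.b.(a.b.X + a.(X + X))) | =b=> v1
  v4 = b.(rec X. b.b.(a.b.X + a.(X + X))) | =b=> v0
Trace ⟨a⟩ through P, begin at {u0}:
  step 1 (a): {u1}
  — P admits the full trace.
Trace ⟨a⟩ through Q, begin at {v0}:
  step 1 (a): ∅  — Q cannot continue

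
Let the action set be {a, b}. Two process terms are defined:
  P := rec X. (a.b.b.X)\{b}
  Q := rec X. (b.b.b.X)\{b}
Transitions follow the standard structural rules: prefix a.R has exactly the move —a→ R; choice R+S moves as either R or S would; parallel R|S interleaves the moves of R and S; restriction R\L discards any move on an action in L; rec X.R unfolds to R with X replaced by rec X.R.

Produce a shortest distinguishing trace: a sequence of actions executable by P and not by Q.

P's transition system — 2 states:
  m0 = rec X. (a.b.b.X)\{b} | --a--▸ m1
  m1 = (b.b.(rec X. (a.b.b.X)\{b}))\{b} | deadlocked
Q's transition system — 1 states:
  n0 = rec X. (b.b.b.X)\{b} | deadlocked
Executing a from P (initial set {m0}):
  step 1 (a): {m1}
  P completes σ.
Executing a from Q (initial set {n0}):
  step 1 (a): no successor for Q

a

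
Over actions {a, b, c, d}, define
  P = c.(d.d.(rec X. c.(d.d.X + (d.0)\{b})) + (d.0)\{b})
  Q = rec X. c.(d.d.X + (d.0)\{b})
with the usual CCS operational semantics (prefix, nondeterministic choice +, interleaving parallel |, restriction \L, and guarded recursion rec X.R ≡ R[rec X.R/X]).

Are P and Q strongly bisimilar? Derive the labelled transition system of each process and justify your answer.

P ~ Q

LTS(P): 5 reachable states
  s0 = c.(d.d.(rec X. c.(d.d.X + (d.0)\{b})) + (d.0)\{b}) ⊢ =c=> s1
  s1 = d.d.(rec X. c.(d.d.X + (d.0)\{b})) + (d.0)\{b} ⊢ =d=> s2, =d=> s3
  s2 = 0\{b} ⊢ (no moves)
  s3 = d.(rec X. c.(d.d.X + (d.0)\{b})) ⊢ =d=> s4
  s4 = rec X. c.(d.d.X + (d.0)\{b}) ⊢ =c=> s1
LTS(Q): 4 reachable states
  t0 = rec X. c.(d.d.X + (d.0)\{b}) ⊢ =c=> t1
  t1 = d.d.(rec X. c.(d.d.X + (d.0)\{b})) + (d.0)\{b} ⊢ =d=> t2, =d=> t3
  t2 = 0\{b} ⊢ (no moves)
  t3 = d.(rec X. c.(d.d.X + (d.0)\{b})) ⊢ =d=> t0
Partition-refinement fixed point:
  B0 = {s0, s4, t0}
  B1 = {s1, t1}
  B2 = {s2, t2}
  B3 = {s3, t3}
s0 ∈ B0, t0 ∈ B0 → same block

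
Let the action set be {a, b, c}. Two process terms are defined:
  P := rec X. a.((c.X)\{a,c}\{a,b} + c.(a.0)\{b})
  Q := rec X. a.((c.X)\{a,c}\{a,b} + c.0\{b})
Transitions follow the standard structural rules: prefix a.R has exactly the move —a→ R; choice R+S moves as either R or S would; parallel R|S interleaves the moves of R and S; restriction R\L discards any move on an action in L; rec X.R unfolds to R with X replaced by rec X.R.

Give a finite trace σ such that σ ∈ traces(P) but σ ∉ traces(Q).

aca

Reachable graph of P (4 states):
  m0 = rec X. a.((c.X)\{a,c}\{a,b} + c.(a.0)\{b}) ⊢ --a--▸ m1
  m1 = (c.(rec X. a.((c.X)\{a,c}\{a,b} + c.(a.0)\{b})))\{a,c}\{a,b} + c.(a.0)\{b} ⊢ --c--▸ m2
  m2 = (a.0)\{b} ⊢ --a--▸ m3
  m3 = 0\{b} ⊢ ∅
Reachable graph of Q (3 states):
  n0 = rec X. a.((c.X)\{a,c}\{a,b} + c.0\{b}) ⊢ --a--▸ n1
  n1 = (c.(rec X. a.((c.X)\{a,c}\{a,b} + c.0\{b})))\{a,c}\{a,b} + c.0\{b} ⊢ --c--▸ n2
  n2 = 0\{b} ⊢ ∅
Run σ = ⟨aca⟩ on P: start {m0}
  after a @ step 1: {m1}
  after c @ step 2: {m2}
  after a @ step 3: {m3}
  — P admits the full trace.
Run σ = ⟨aca⟩ on Q: start {n0}
  after a @ step 1: {n1}
  after c @ step 2: {n2}
  after a @ step 3: no successor for Q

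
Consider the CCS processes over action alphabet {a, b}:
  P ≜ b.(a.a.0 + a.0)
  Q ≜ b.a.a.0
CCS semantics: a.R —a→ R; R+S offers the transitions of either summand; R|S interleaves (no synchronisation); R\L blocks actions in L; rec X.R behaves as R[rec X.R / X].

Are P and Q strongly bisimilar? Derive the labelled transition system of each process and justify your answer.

not bisimilar

Reachable graph of P (4 states):
  u0 = b.(a.a.0 + a.0) ⊢ -b-> u1
  u1 = a.a.0 + a.0 ⊢ -a-> u2, -a-> u3
  u2 = 0 ⊢ ·
  u3 = a.0 ⊢ -a-> u2
Reachable graph of Q (4 states):
  v0 = b.a.a.0 ⊢ -b-> v1
  v1 = a.a.0 ⊢ -a-> v2
  v2 = a.0 ⊢ -a-> v3
  v3 = 0 ⊢ ·
Coarsest stable partition (strong bisimilarity classes):
  B0 = {u0}
  B1 = {u1}
  B2 = {u2, v3}
  B3 = {u3, v2}
  B4 = {v0}
  B5 = {v1}
u0 ∈ B0, v0 ∈ B4 → different blocks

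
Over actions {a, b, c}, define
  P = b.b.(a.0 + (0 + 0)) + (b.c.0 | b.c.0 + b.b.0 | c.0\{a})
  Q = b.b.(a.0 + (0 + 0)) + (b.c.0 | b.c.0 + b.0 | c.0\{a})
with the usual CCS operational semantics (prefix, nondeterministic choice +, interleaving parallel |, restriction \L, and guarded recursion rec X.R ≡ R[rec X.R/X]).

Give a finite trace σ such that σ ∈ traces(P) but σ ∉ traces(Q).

cbb

P's transition system — 17 states:
  p0 = b.b.(a.0 + (0 + 0)) + (b.c.0 | b.c.0 + b.b.0 | c.0\{a}) → -b-> p1, -b-> p2, -b-> p3, -b-> p4, -c-> p5
  p1 = b.(a.0 + (0 + 0)) → -b-> p6
  p2 = b.0 | c.0\{a} → -b-> p7, -c-> p8
  p3 = b.c.0 | c.0 → -b-> p9, -c-> p10
  p4 = c.0 | b.c.0 → -b-> p9, -c-> p11
  p5 = b.b.0 | 0\{a} → -b-> p8
  p6 = a.0 + (0 + 0) → -a-> p12
  p7 = 0 | c.0\{a} → -c-> p13
  p8 = b.0 | 0\{a} → -b-> p13
  p9 = c.0 | c.0 → -c-> p14, -c-> p15
  p10 = b.c.0 | 0 → -b-> p15
  p11 = 0 | b.c.0 → -b-> p14
  p12 = 0 → ·
  p13 = 0 | 0\{a} → ·
  p14 = 0 | c.0 → -c-> p16
  p15 = c.0 | 0 → -c-> p16
  p16 = 0 | 0 → ·
Q's transition system — 15 states:
  q0 = b.b.(a.0 + (0 + 0)) + (b.c.0 | b.c.0 + b.0 | c.0\{a}) → -b-> q1, -b-> q2, -b-> q3, -b-> q4, -c-> q5
  q1 = 0 | c.0\{a} → -c-> q6
  q2 = b.(a.0 + (0 + 0)) → -b-> q7
  q3 = b.c.0 | c.0 → -b-> q8, -c-> q9
  q4 = c.0 | b.c.0 → -b-> q8, -c-> q10
  q5 = b.0 | 0\{a} → -b-> q6
  q6 = 0 | 0\{a} → ·
  q7 = a.0 + (0 + 0) → -a-> q11
  q8 = c.0 | c.0 → -c-> q12, -c-> q13
  q9 = b.c.0 | 0 → -b-> q13
  q10 = 0 | b.c.0 → -b-> q12
  q11 = 0 → ·
  q12 = 0 | c.0 → -c-> q14
  q13 = c.0 | 0 → -c-> q14
  q14 = 0 | 0 → ·
Run σ = ⟨cbb⟩ on P: start {p0}
  after c @ step 1: {p5}
  after b @ step 2: {p8}
  after b @ step 3: {p13}
  — P admits the full trace.
Run σ = ⟨cbb⟩ on Q: start {q0}
  after c @ step 1: {q5}
  after b @ step 2: {q6}
  after b @ step 3: no successor for Q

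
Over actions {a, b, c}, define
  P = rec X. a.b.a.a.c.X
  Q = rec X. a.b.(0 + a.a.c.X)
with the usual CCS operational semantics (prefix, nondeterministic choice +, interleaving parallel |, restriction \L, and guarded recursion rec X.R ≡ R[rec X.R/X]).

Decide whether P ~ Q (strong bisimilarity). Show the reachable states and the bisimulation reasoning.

Reachable graph of P (5 states):
  m0 = rec X. a.b.a.a.c.X | --a--▸ m1
  m1 = b.a.a.c.(rec X. a.b.a.a.c.X) | --b--▸ m2
  m2 = a.a.c.(rec X. a.b.a.a.c.X) | --a--▸ m3
  m3 = a.c.(rec X. a.b.a.a.c.X) | --a--▸ m4
  m4 = c.(rec X. a.b.a.a.c.X) | --c--▸ m0
Reachable graph of Q (5 states):
  n0 = rec X. a.b.(0 + a.a.c.X) | --a--▸ n1
  n1 = b.(0 + a.a.c.(rec X. a.b.(0 + a.a.c.X))) | --b--▸ n2
  n2 = 0 + a.a.c.(rec X. a.b.(0 + a.a.c.X)) | --a--▸ n3
  n3 = a.c.(rec X. a.b.(0 + a.a.c.X)) | --a--▸ n4
  n4 = c.(rec X. a.b.(0 + a.a.c.X)) | --c--▸ n0
Partition-refinement fixed point:
  B0 = {m0, n0}
  B1 = {m1, n1}
  B2 = {m2, n2}
  B3 = {m3, n3}
  B4 = {m4, n4}
m0 ∈ B0, n0 ∈ B0 → same block

YES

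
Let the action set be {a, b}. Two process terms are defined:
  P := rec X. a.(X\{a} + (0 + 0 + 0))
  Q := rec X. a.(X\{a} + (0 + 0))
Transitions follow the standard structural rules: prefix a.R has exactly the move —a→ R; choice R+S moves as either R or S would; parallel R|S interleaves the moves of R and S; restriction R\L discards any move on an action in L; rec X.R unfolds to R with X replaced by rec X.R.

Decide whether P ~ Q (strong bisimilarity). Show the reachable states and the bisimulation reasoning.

P's transition system — 2 states:
  m0 = rec X. a.(X\{a} + (0 + 0 + 0)) ⊢ --a--▸ m1
  m1 = (rec X. a.(X\{a} + (0 + 0 + 0)))\{a} + (0 + 0 + 0) ⊢ deadlocked
Q's transition system — 2 states:
  n0 = rec X. a.(X\{a} + (0 + 0)) ⊢ --a--▸ n1
  n1 = (rec X. a.(X\{a} + (0 + 0)))\{a} + (0 + 0) ⊢ deadlocked
Coarsest stable partition (strong bisimilarity classes):
  B0 = {m0, n0}
  B1 = {m1, n1}
m0 ∈ B0, n0 ∈ B0 → same block

YES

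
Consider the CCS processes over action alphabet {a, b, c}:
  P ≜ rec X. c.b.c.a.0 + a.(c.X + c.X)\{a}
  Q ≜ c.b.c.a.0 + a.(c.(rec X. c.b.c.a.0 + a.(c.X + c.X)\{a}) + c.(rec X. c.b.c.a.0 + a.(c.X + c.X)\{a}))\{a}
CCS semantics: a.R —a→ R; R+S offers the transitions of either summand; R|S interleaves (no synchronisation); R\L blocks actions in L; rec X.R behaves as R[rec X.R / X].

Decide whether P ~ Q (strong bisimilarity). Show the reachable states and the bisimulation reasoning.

YES

LTS(P): 10 reachable states
  s0 = rec X. c.b.c.a.0 + a.(c.X + c.X)\{a} → —a→ s1, —c→ s2
  s1 = (c.(rec X. c.b.c.a.0 + a.(c.X + c.X)\{a}) + c.(rec X. c.b.c.a.0 + a.(c.X + c.X)\{a}))\{a} → —c→ s3
  s2 = b.c.a.0 → —b→ s4
  s3 = (rec X. c.b.c.a.0 + a.(c.X + c.X)\{a})\{a} → —c→ s5
  s4 = c.a.0 → —c→ s6
  s5 = (b.c.a.0)\{a} → —b→ s7
  s6 = a.0 → —a→ s8
  s7 = (c.a.0)\{a} → —c→ s9
  s8 = 0 → ∅
  s9 = (a.0)\{a} → ∅
LTS(Q): 10 reachable states
  t0 = c.b.c.a.0 + a.(c.(rec X. c.b.c.a.0 + a.(c.X + c.X)\{a}) + c.(rec X. c.b.c.a.0 + a.(c.X + c.X)\{a}))\{a} → —a→ t1, —c→ t2
  t1 = (c.(rec X. c.b.c.a.0 + a.(c.X + c.X)\{a}) + c.(rec X. c.b.c.a.0 + a.(c.X + c.X)\{a}))\{a} → —c→ t3
  t2 = b.c.a.0 → —b→ t4
  t3 = (rec X. c.b.c.a.0 + a.(c.X + c.X)\{a})\{a} → —c→ t5
  t4 = c.a.0 → —c→ t6
  t5 = (b.c.a.0)\{a} → —b→ t7
  t6 = a.0 → —a→ t8
  t7 = (c.a.0)\{a} → —c→ t9
  t8 = 0 → ∅
  t9 = (a.0)\{a} → ∅
Bisimilarity quotient blocks:
  B0 = {s0, t0}
  B1 = {s2, t2}
  B2 = {s4, t4}
  B3 = {s6, t6}
  B4 = {s8, s9, t8, t9}
  B5 = {s1, t1}
  B6 = {s3, t3}
  B7 = {s5, t5}
  B8 = {s7, t7}
s0 ∈ B0, t0 ∈ B0 → same block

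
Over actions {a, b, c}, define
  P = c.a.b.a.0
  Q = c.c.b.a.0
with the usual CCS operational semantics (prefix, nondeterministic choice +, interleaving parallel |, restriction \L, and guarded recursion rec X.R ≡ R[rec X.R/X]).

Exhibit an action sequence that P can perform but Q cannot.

ca

P's transition system — 5 states:
  p0 = c.a.b.a.0 | --c--▸ p1
  p1 = a.b.a.0 | --a--▸ p2
  p2 = b.a.0 | --b--▸ p3
  p3 = a.0 | --a--▸ p4
  p4 = 0 | ∅
Q's transition system — 5 states:
  q0 = c.c.b.a.0 | --c--▸ q1
  q1 = c.b.a.0 | --c--▸ q2
  q2 = b.a.0 | --b--▸ q3
  q3 = a.0 | --a--▸ q4
  q4 = 0 | ∅
Executing ca from P (initial set {p0}):
  [1] c ⇒ {p1}
  [2] a ⇒ {p2}
  ✓ P
Executing ca from Q (initial set {q0}):
  [1] c ⇒ {q1}
  [2] a ⇒ no successor for Q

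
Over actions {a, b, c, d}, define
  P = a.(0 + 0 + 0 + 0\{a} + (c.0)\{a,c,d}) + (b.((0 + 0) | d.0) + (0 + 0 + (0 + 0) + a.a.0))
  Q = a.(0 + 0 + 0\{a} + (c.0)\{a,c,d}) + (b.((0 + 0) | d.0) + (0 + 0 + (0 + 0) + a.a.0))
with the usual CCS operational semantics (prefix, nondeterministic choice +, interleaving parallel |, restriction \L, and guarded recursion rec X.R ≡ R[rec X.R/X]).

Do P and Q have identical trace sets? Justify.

trace-equivalent

P's transition system — 6 states:
  s0 = a.(0 + 0 + 0 + 0\{a} + (c.0)\{a,c,d}) + (b.((0 + 0) | d.0) + (0 + 0 + (0 + 0) + a.a.0)) → --a--▸ s1, --a--▸ s2, --b--▸ s3
  s1 = 0 + 0 + 0 + 0\{a} + (c.0)\{a,c,d} → ∅
  s2 = a.0 → --a--▸ s4
  s3 = (0 + 0) | d.0 → --d--▸ s5
  s4 = 0 → ∅
  s5 = (0 + 0) | 0 → ∅
Q's transition system — 6 states:
  t0 = a.(0 + 0 + 0\{a} + (c.0)\{a,c,d}) + (b.((0 + 0) | d.0) + (0 + 0 + (0 + 0) + a.a.0)) → --a--▸ t1, --a--▸ t2, --b--▸ t3
  t1 = 0 + 0 + 0\{a} + (c.0)\{a,c,d} → ∅
  t2 = a.0 → --a--▸ t4
  t3 = (0 + 0) | d.0 → --d--▸ t5
  t4 = 0 → ∅
  t5 = (0 + 0) | 0 → ∅
Coarsest stable partition (strong bisimilarity classes):
  B0 = {s0, t0}
  B1 = {s3, t3}
  B2 = {s1, s4, s5, t1, t4, t5}
  B3 = {s2, t2}
s0 ∈ B0, t0 ∈ B0 → same block
Bisimilar ⇒ trace-equivalent.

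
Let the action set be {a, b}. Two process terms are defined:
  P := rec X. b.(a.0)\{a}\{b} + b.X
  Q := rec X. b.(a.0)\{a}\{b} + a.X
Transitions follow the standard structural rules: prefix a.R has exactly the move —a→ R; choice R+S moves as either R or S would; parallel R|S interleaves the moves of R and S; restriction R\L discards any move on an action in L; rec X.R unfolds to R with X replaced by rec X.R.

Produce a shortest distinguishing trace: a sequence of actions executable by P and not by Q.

Reachable graph of P (2 states):
  u0 = rec X. b.(a.0)\{a}\{b} + b.X has moves ··b··> u0, ··b··> u1
  u1 = (a.0)\{a}\{b} has moves ∅
Reachable graph of Q (2 states):
  v0 = rec X. b.(a.0)\{a}\{b} + a.X has moves ··a··> v0, ··b··> v1
  v1 = (a.0)\{a}\{b} has moves ∅
Trace ⟨bb⟩ through P, begin at {u0}:
  [1] b ⇒ {u0, u1}
  [2] b ⇒ {u0, u1}
  — P admits the full trace.
Trace ⟨bb⟩ through Q, begin at {v0}:
  [1] b ⇒ {v1}
  [2] b ⇒ ∅  — Q cannot continue

bb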